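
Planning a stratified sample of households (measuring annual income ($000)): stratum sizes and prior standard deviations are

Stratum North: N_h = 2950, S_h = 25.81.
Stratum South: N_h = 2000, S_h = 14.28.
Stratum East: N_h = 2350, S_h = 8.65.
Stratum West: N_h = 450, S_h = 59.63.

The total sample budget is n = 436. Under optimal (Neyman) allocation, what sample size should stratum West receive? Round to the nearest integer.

Neyman allocation: n_h = n · N_h S_h / Σ N_i S_i, with n = 436.
  stratum North: N_h·S_h = 2950·25.81 = 76139.50
  stratum South: N_h·S_h = 2000·14.28 = 28560.00
  stratum East: N_h·S_h = 2350·8.65 = 20327.50
  stratum West: N_h·S_h = 450·59.63 = 26833.50
Σ N_h S_h = 151860.50
n for stratum West = 436·26833.50/151860.50 = 77.040 → 77

77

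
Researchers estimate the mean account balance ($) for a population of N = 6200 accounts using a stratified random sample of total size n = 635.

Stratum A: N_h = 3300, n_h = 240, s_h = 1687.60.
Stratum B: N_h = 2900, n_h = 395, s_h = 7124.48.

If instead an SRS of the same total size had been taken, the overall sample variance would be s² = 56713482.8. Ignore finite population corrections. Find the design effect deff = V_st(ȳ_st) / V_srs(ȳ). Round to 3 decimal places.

deff ≈ 0.352

V̂(ȳ_st) = Σ W_h² s_h²/n_h, with W_h = N_h/N and N = 6200:
  stratum A: (3300/6200)²·1687.60²/240 = 3361.8
  stratum B: (2900/6200)²·7124.48²/395 = 28113.9
V_st = 31475.8
V_srs = s²/n = 56713482.8/635 = 89312.6
deff = V_st / V_srs = 31475.8/89312.6 = 0.3524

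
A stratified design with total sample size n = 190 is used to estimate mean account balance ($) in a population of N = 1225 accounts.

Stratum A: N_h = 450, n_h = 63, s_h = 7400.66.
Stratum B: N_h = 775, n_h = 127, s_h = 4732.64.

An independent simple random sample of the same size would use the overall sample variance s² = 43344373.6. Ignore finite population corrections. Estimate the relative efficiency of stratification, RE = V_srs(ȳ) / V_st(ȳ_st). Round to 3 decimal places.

V̂(ȳ_st) = Σ W_h² s_h²/n_h, with W_h = N_h/N and N = 1225:
  stratum A: (450/1225)²·7400.66²/63 = 117315
  stratum B: (775/1225)²·4732.64²/127 = 70588.6
V_st = 187903
V_srs = s²/n = 43344373.6/190 = 228128
Relative efficiency = V_srs / V_st = 228128/187903 = 1.2141

RE ≈ 1.214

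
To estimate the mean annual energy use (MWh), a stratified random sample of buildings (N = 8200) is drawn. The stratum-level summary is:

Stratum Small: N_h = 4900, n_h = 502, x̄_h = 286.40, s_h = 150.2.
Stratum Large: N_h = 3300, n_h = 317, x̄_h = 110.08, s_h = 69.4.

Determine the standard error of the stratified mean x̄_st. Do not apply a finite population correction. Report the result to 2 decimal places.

SE(x̄_st) ≈ 4.30

V̂(x̄_st) = Σ W_h² s_h²/n_h, with W_h = N_h/N and N = 8200:
  stratum Small: (4900/8200)²·150.2²/502 = 16.0472
  stratum Large: (3300/8200)²·69.4²/317 = 2.46071
V̂(x̄_st) = 18.508
SE(x̄_st) = √18.508 = 4.30209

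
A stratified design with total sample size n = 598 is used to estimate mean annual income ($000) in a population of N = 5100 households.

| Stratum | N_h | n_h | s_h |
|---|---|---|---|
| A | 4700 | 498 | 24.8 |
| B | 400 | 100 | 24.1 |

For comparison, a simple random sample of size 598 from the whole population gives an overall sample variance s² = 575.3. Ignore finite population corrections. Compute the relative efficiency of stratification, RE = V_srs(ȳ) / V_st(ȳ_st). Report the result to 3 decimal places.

RE ≈ 0.887

V̂(ȳ_st) = Σ W_h² s_h²/n_h, with W_h = N_h/N and N = 5100:
  stratum A: (4700/5100)²·24.8²/498 = 1.04889
  stratum B: (400/5100)²·24.1²/100 = 0.0357284
V_st = 1.08462
V_srs = s²/n = 575.3/598 = 0.96204
Relative efficiency = V_srs / V_st = 0.96204/1.08462 = 0.8870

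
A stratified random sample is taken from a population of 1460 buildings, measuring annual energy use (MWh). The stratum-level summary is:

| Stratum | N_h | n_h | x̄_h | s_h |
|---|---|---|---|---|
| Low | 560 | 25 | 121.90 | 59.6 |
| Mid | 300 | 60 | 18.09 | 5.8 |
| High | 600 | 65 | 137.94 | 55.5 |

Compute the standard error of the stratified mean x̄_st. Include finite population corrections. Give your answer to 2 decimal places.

SE(x̄_st) ≈ 5.21

V̂(x̄_st) = Σ W_h² (1 − n_h/N_h) s_h²/n_h, with W_h = N_h/N and N = 1460:
  stratum Low: (560/1460)²·(1 − 25/560)·59.6²/25 = 19.9705
  stratum Mid: (300/1460)²·(1 − 60/300)·5.8²/60 = 0.0189379
  stratum High: (600/1460)²·(1 − 65/600)·55.5²/65 = 7.13628
V̂(x̄_st) = 27.1257
SE(x̄_st) = √27.1257 = 5.20823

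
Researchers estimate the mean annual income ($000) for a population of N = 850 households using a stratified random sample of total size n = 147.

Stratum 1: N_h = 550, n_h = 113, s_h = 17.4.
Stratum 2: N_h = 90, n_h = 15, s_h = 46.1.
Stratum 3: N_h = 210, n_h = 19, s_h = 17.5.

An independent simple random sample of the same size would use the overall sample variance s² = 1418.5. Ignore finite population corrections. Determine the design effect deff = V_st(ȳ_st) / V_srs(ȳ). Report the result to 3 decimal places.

deff ≈ 0.383

V̂(ȳ_st) = Σ W_h² s_h²/n_h, with W_h = N_h/N and N = 850:
  stratum 1: (550/850)²·17.4²/113 = 1.12178
  stratum 2: (90/850)²·46.1²/15 = 1.58839
  stratum 3: (210/850)²·17.5²/19 = 0.983837
V_st = 3.69401
V_srs = s²/n = 1418.5/147 = 9.64966
deff = V_st / V_srs = 3.69401/9.64966 = 0.3828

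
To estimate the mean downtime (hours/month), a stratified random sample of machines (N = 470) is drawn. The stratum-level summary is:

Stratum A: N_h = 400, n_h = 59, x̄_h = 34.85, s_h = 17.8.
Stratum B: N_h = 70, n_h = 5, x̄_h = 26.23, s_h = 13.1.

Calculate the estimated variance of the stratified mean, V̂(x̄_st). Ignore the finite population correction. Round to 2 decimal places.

V̂(x̄_st) ≈ 4.65

V̂(x̄_st) = Σ W_h² s_h²/n_h, with W_h = N_h/N and N = 470:
  stratum A: (400/470)²·17.8²/59 = 3.88967
  stratum B: (70/470)²·13.1²/5 = 0.76133
V̂(x̄_st) = 4.651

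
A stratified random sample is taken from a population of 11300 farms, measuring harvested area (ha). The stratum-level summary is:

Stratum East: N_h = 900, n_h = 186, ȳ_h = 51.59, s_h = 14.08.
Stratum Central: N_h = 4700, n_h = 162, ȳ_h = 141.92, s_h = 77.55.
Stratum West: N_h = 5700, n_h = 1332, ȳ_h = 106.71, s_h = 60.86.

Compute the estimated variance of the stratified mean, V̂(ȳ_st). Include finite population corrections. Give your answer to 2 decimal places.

V̂(ȳ_st) = Σ W_h² (1 − n_h/N_h) s_h²/n_h, with W_h = N_h/N and N = 11300:
  stratum East: (900/11300)²·(1 − 186/900)·14.08²/186 = 0.00536384
  stratum Central: (4700/11300)²·(1 − 162/4700)·77.55²/162 = 6.20089
  stratum West: (5700/11300)²·(1 − 1332/5700)·60.86²/1332 = 0.542201
V̂(ȳ_st) = 6.74846

V̂(ȳ_st) ≈ 6.75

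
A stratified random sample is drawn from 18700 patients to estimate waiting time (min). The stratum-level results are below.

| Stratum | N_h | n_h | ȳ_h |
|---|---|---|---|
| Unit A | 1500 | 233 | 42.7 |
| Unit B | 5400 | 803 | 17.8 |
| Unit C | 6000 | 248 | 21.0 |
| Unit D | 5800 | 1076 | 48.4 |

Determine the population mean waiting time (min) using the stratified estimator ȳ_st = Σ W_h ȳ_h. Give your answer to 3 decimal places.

ȳ_st ≈ 30.315

N = Σ N_h = 18700. Stratum weights W_h = N_h/N.
ȳ_st = (1500·42.7 + 5400·17.8 + 6000·21.0 + 5800·48.4) / 18700 = 30.31497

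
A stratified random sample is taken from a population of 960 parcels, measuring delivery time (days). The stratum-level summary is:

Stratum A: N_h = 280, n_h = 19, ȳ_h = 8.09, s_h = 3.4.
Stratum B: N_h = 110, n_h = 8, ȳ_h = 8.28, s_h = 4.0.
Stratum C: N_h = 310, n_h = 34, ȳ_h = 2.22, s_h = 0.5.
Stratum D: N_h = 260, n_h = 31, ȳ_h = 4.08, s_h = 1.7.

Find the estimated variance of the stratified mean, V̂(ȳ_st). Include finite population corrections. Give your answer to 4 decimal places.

V̂(ȳ_st) = Σ W_h² (1 − n_h/N_h) s_h²/n_h, with W_h = N_h/N and N = 960:
  stratum A: (280/960)²·(1 − 19/280)·3.4²/19 = 0.0482459
  stratum B: (110/960)²·(1 − 8/110)·4.0²/8 = 0.024349
  stratum C: (310/960)²·(1 − 34/310)·0.5²/34 = 0.000682636
  stratum D: (260/960)²·(1 − 31/260)·1.7²/31 = 0.00602286
V̂(ȳ_st) = 0.0793003

V̂(ȳ_st) ≈ 0.0793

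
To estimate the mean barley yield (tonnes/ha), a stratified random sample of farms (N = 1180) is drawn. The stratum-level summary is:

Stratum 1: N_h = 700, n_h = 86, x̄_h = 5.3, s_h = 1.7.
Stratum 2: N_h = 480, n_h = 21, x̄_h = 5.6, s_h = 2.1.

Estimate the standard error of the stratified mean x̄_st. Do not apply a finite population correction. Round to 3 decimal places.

V̂(x̄_st) = Σ W_h² s_h²/n_h, with W_h = N_h/N and N = 1180:
  stratum 1: (700/1180)²·1.7²/86 = 0.0118258
  stratum 2: (480/1180)²·2.1²/21 = 0.0347486
V̂(x̄_st) = 0.0465745
SE(x̄_st) = √0.0465745 = 0.215811

SE(x̄_st) ≈ 0.216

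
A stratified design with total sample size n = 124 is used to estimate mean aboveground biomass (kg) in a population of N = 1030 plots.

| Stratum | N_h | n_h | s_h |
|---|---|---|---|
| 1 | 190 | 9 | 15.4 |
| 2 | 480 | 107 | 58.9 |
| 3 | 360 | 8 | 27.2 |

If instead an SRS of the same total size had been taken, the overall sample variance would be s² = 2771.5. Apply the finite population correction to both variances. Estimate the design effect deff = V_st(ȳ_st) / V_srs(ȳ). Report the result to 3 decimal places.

deff ≈ 0.884

V̂(ȳ_st) = Σ W_h² (1 − n_h/N_h) s_h²/n_h, with W_h = N_h/N and N = 1030:
  stratum 1: (190/1030)²·(1 − 9/190)·15.4²/9 = 0.854194
  stratum 2: (480/1030)²·(1 − 107/480)·58.9²/107 = 5.4717
  stratum 3: (360/1030)²·(1 − 8/360)·27.2²/8 = 11.0463
V_st = 17.3722
V_srs = (1 − 124/1030)·2771.5/124 = 19.66
deff = V_st / V_srs = 17.3722/19.66 = 0.8836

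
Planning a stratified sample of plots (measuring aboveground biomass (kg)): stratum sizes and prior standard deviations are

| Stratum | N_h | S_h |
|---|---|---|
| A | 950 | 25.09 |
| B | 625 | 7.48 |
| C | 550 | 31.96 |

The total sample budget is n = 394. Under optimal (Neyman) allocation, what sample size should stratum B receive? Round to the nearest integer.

Neyman allocation: n_h = n · N_h S_h / Σ N_i S_i, with n = 394.
  stratum A: N_h·S_h = 950·25.09 = 23835.50
  stratum B: N_h·S_h = 625·7.48 = 4675.00
  stratum C: N_h·S_h = 550·31.96 = 17578.00
Σ N_h S_h = 46088.50
n for stratum B = 394·4675.00/46088.50 = 39.966 → 40

40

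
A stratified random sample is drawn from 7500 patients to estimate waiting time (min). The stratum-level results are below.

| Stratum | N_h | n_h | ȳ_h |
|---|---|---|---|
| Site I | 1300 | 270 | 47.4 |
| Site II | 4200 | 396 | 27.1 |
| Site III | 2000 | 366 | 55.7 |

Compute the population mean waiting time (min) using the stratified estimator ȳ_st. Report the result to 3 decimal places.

ȳ_st ≈ 38.245

N = Σ N_h = 7500. Stratum weights W_h = N_h/N.
ȳ_st = (1300·47.4 + 4200·27.1 + 2000·55.7) / 7500 = 38.24533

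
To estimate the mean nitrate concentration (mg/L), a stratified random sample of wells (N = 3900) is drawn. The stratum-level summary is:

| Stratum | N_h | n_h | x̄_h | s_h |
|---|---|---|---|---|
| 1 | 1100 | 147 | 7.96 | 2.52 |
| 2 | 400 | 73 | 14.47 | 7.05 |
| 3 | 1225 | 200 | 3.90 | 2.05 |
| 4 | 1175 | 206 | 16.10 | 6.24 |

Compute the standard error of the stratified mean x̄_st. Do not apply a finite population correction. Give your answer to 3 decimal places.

SE(x̄_st) ≈ 0.173

V̂(x̄_st) = Σ W_h² s_h²/n_h, with W_h = N_h/N and N = 3900:
  stratum 1: (1100/3900)²·2.52²/147 = 0.00343669
  stratum 2: (400/3900)²·7.05²/73 = 0.0071622
  stratum 3: (1225/3900)²·2.05²/200 = 0.0020731
  stratum 4: (1175/3900)²·6.24²/206 = 0.0171573
V̂(x̄_st) = 0.0298293
SE(x̄_st) = √0.0298293 = 0.172712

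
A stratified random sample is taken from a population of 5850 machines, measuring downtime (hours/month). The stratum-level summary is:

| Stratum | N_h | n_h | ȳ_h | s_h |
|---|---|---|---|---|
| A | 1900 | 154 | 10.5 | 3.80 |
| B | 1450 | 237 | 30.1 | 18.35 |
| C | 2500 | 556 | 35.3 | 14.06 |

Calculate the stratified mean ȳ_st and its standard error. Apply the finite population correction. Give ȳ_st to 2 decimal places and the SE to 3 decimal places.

ȳ_st = Σ W_h ȳ_h = (1900·10.5 + 1450·30.1 + 2500·35.3)/5850 = 25.95641
V̂(ȳ_st) = Σ W_h² (1 − n_h/N_h) s_h²/n_h, with W_h = N_h/N and N = 5850:
  stratum A: (1900/5850)²·(1 − 154/1900)·3.80²/154 = 0.00908934
  stratum B: (1450/5850)²·(1 − 237/1450)·18.35²/237 = 0.0730198
  stratum C: (2500/5850)²·(1 − 556/2500)·14.06²/556 = 0.0504917
V̂(ȳ_st) = 0.132601
SE(ȳ_st) = √0.132601 = 0.364144

ȳ_st ≈ 25.96, SE ≈ 0.364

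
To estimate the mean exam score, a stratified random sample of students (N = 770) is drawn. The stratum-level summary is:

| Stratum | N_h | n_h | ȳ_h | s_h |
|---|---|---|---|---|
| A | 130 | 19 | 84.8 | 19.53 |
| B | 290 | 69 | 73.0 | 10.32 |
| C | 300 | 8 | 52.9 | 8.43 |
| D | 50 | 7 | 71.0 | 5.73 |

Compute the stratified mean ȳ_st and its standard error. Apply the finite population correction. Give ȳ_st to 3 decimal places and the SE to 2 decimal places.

ȳ_st = Σ W_h ȳ_h = (130·84.8 + 290·73.0 + 300·52.9 + 50·71.0)/770 = 67.03117
V̂(ȳ_st) = Σ W_h² (1 − n_h/N_h) s_h²/n_h, with W_h = N_h/N and N = 770:
  stratum A: (130/770)²·(1 − 19/130)·19.53²/19 = 0.48858
  stratum B: (290/770)²·(1 − 69/290)·10.32²/69 = 0.166847
  stratum C: (300/770)²·(1 − 8/300)·8.43²/8 = 1.31247
  stratum D: (50/770)²·(1 − 7/50)·5.73²/7 = 0.0170086
V̂(ȳ_st) = 1.9849
SE(ȳ_st) = √1.9849 = 1.40887

ȳ_st ≈ 67.031, SE ≈ 1.41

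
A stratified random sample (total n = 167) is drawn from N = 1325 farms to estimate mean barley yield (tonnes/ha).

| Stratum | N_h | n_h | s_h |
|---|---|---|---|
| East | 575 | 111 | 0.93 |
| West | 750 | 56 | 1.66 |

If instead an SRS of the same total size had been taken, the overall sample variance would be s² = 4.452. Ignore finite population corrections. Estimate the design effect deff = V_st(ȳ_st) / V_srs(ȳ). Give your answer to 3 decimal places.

V̂(ȳ_st) = Σ W_h² s_h²/n_h, with W_h = N_h/N and N = 1325:
  stratum East: (575/1325)²·0.93²/111 = 0.00146739
  stratum West: (750/1325)²·1.66²/56 = 0.0157659
V_st = 0.0172333
V_srs = s²/n = 4.452/167 = 0.0266587
deff = V_st / V_srs = 0.0172333/0.0266587 = 0.6464

deff ≈ 0.646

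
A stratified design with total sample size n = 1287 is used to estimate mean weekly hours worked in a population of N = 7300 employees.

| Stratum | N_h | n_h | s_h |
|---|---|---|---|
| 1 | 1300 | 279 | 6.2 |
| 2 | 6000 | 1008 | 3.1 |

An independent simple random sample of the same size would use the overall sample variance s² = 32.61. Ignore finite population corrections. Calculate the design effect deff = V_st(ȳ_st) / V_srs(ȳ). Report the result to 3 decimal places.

V̂(ȳ_st) = Σ W_h² s_h²/n_h, with W_h = N_h/N and N = 7300:
  stratum 1: (1300/7300)²·6.2²/279 = 0.00436938
  stratum 2: (6000/7300)²·3.1²/1008 = 0.0064405
V_st = 0.0108099
V_srs = s²/n = 32.61/1287 = 0.025338
deff = V_st / V_srs = 0.0108099/0.025338 = 0.4266

deff ≈ 0.427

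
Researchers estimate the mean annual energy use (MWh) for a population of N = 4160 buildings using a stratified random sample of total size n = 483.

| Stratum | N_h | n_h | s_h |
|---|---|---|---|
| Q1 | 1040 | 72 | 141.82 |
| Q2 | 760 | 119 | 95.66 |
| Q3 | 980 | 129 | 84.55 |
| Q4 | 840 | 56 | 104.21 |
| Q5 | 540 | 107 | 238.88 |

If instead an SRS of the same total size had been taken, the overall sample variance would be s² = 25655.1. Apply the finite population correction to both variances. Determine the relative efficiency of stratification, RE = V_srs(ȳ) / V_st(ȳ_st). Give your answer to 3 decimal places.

V̂(ȳ_st) = Σ W_h² (1 − n_h/N_h) s_h²/n_h, with W_h = N_h/N and N = 4160:
  stratum Q1: (1040/4160)²·(1 − 72/1040)·141.82²/72 = 16.2504
  stratum Q2: (760/4160)²·(1 − 119/760)·95.66²/119 = 2.16471
  stratum Q3: (980/4160)²·(1 − 129/980)·84.55²/129 = 2.67059
  stratum Q4: (840/4160)²·(1 − 56/840)·104.21²/56 = 7.37971
  stratum Q5: (540/4160)²·(1 − 107/540)·238.88²/107 = 7.20561
V_st = 35.671
V_srs = (1 − 483/4160)·25655.1/483 = 46.9491
Relative efficiency = V_srs / V_st = 46.9491/35.671 = 1.3162

RE ≈ 1.316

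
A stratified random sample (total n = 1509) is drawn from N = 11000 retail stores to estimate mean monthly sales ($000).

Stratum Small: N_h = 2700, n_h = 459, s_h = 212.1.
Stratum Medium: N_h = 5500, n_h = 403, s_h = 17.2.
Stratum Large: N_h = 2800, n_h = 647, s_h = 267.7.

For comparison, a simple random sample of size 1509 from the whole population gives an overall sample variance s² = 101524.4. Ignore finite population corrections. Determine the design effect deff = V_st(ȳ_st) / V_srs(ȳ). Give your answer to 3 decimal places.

V̂(ȳ_st) = Σ W_h² s_h²/n_h, with W_h = N_h/N and N = 11000:
  stratum Small: (2700/11000)²·212.1²/459 = 5.90488
  stratum Medium: (5500/11000)²·17.2²/403 = 0.183524
  stratum Large: (2800/11000)²·267.7²/647 = 7.17667
V_st = 13.2651
V_srs = s²/n = 101524.4/1509 = 67.2793
deff = V_st / V_srs = 13.2651/67.2793 = 0.1972

deff ≈ 0.197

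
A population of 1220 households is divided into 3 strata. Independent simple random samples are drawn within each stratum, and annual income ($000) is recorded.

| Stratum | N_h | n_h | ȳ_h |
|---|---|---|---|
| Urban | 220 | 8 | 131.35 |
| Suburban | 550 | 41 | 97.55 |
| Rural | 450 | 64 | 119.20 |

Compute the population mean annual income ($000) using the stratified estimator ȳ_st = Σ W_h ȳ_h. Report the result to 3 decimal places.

ȳ_st ≈ 111.631

N = Σ N_h = 1220. Stratum weights W_h = N_h/N.
ȳ_st = (220·131.35 + 550·97.55 + 450·119.20) / 1220 = 111.63074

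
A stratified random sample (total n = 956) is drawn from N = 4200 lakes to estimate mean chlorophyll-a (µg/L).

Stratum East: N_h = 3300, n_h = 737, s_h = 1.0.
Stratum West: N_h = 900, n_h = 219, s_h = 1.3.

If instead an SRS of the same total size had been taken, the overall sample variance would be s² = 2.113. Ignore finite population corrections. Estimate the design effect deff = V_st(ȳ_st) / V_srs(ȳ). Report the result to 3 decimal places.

V̂(ȳ_st) = Σ W_h² s_h²/n_h, with W_h = N_h/N and N = 4200:
  stratum East: (3300/4200)²·1.0²/737 = 0.000837648
  stratum West: (900/4200)²·1.3²/219 = 0.000354347
V_st = 0.001192
V_srs = s²/n = 2.113/956 = 0.00221025
deff = V_st / V_srs = 0.001192/0.00221025 = 0.5393

deff ≈ 0.539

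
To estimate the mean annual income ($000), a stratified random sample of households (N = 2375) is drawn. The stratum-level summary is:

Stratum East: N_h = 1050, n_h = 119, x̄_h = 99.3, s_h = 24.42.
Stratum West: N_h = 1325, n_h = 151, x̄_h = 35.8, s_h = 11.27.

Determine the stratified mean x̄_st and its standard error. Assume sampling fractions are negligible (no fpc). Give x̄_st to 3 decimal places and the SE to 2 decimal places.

x̄_st ≈ 63.874, SE ≈ 1.11

x̄_st = Σ W_h x̄_h = (1050·99.3 + 1325·35.8)/2375 = 63.87368
V̂(x̄_st) = Σ W_h² s_h²/n_h, with W_h = N_h/N and N = 2375:
  stratum East: (1050/2375)²·24.42²/119 = 0.97948
  stratum West: (1325/2375)²·11.27²/151 = 0.261803
V̂(x̄_st) = 1.24128
SE(x̄_st) = √1.24128 = 1.11413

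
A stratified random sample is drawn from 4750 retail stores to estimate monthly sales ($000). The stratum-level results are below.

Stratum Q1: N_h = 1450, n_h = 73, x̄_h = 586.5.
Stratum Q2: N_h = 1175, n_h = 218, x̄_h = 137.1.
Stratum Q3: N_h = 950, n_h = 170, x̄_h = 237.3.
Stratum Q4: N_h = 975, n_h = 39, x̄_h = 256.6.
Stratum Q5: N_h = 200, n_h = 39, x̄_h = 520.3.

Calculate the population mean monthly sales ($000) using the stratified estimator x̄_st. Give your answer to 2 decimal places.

N = Σ N_h = 4750. Stratum weights W_h = N_h/N.
x̄_st = (1450·586.5 + 1175·137.1 + 950·237.3 + 975·256.6 + 200·520.3) / 4750 = 334.9889

x̄_st ≈ 334.99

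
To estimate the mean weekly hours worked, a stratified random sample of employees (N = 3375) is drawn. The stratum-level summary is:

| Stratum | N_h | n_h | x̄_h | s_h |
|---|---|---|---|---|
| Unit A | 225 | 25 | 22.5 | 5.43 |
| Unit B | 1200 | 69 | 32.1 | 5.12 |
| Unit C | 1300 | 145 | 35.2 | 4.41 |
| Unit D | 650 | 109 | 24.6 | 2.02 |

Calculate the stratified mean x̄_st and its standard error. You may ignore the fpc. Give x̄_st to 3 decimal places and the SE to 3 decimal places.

x̄_st = Σ W_h x̄_h = (225·22.5 + 1200·32.1 + 1300·35.2 + 650·24.6)/3375 = 31.20963
V̂(x̄_st) = Σ W_h² s_h²/n_h, with W_h = N_h/N and N = 3375:
  stratum Unit A: (225/3375)²·5.43²/25 = 0.00524176
  stratum Unit B: (1200/3375)²·5.12²/69 = 0.0480292
  stratum Unit C: (1300/3375)²·4.41²/145 = 0.0198998
  stratum Unit D: (650/3375)²·2.02²/109 = 0.00138853
V̂(x̄_st) = 0.0745593
SE(x̄_st) = √0.0745593 = 0.273056

x̄_st ≈ 31.210, SE ≈ 0.273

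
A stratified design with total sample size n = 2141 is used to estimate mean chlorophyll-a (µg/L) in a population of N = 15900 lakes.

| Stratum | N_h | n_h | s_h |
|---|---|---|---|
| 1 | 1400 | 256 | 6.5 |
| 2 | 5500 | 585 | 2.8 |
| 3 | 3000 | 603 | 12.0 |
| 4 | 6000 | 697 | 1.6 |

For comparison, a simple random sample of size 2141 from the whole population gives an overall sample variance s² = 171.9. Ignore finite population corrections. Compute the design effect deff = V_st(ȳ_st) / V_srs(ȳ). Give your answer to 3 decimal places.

V̂(ȳ_st) = Σ W_h² s_h²/n_h, with W_h = N_h/N and N = 15900:
  stratum 1: (1400/15900)²·6.5²/256 = 0.00127952
  stratum 2: (5500/15900)²·2.8²/585 = 0.00160358
  stratum 3: (3000/15900)²·12.0²/603 = 0.00850146
  stratum 4: (6000/15900)²·1.6²/697 = 0.000523017
V_st = 0.0119076
V_srs = s²/n = 171.9/2141 = 0.0802896
deff = V_st / V_srs = 0.0119076/0.0802896 = 0.1483

deff ≈ 0.148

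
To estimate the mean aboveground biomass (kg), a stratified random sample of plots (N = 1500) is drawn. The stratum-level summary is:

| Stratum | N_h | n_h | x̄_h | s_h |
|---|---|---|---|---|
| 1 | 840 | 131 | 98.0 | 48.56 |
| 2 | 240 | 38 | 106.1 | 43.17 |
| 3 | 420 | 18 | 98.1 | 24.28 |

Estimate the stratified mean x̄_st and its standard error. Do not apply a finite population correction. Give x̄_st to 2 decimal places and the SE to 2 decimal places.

x̄_st ≈ 99.32, SE ≈ 3.08

x̄_st = Σ W_h x̄_h = (840·98.0 + 240·106.1 + 420·98.1)/1500 = 99.32400
V̂(x̄_st) = Σ W_h² s_h²/n_h, with W_h = N_h/N and N = 1500:
  stratum 1: (840/1500)²·48.56²/131 = 5.64498
  stratum 2: (240/1500)²·43.17²/38 = 1.25551
  stratum 3: (420/1500)²·24.28²/18 = 2.56768
V̂(x̄_st) = 9.46817
SE(x̄_st) = √9.46817 = 3.07704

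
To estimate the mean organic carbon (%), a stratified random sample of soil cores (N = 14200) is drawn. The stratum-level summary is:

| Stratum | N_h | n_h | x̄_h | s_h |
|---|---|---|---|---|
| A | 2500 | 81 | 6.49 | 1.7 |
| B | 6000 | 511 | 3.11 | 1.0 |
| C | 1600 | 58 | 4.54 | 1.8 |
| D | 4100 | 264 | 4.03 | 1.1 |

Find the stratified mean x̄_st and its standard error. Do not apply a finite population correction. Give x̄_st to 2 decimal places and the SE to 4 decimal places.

x̄_st = Σ W_h x̄_h = (2500·6.49 + 6000·3.11 + 1600·4.54 + 4100·4.03)/14200 = 4.13183
V̂(x̄_st) = Σ W_h² s_h²/n_h, with W_h = N_h/N and N = 14200:
  stratum A: (2500/14200)²·1.7²/81 = 0.0011059
  stratum B: (6000/14200)²·1.0²/511 = 0.000349386
  stratum C: (1600/14200)²·1.8²/58 = 0.000709219
  stratum D: (4100/14200)²·1.1²/264 = 0.000382096
V̂(x̄_st) = 0.0025466
SE(x̄_st) = √0.0025466 = 0.0504639

x̄_st ≈ 4.13, SE ≈ 0.0505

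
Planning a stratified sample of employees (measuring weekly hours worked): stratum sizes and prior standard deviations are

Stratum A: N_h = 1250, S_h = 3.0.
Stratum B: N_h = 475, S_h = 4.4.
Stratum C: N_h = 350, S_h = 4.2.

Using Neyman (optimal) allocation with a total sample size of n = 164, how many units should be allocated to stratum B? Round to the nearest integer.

Neyman allocation: n_h = n · N_h S_h / Σ N_i S_i, with n = 164.
  stratum A: N_h·S_h = 1250·3.0 = 3750.00
  stratum B: N_h·S_h = 475·4.4 = 2090.00
  stratum C: N_h·S_h = 350·4.2 = 1470.00
Σ N_h S_h = 7310.00
n for stratum B = 164·2090.00/7310.00 = 46.889 → 47

47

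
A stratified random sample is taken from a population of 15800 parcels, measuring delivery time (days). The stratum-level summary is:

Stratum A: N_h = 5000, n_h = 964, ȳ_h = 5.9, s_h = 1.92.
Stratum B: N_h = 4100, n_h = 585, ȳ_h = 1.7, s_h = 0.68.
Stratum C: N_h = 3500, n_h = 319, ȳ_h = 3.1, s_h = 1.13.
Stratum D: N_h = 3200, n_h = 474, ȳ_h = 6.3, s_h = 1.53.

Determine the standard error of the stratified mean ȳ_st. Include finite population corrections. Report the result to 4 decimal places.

V̂(ȳ_st) = Σ W_h² (1 − n_h/N_h) s_h²/n_h, with W_h = N_h/N and N = 15800:
  stratum A: (5000/15800)²·(1 − 964/5000)·1.92²/964 = 0.000309124
  stratum B: (4100/15800)²·(1 − 585/4100)·0.68²/585 = 4.56307e-05
  stratum C: (3500/15800)²·(1 − 319/3500)·1.13²/319 = 0.000178519
  stratum D: (3200/15800)²·(1 − 474/3200)·1.53²/474 = 0.00017257
V̂(ȳ_st) = 0.000705844
SE(ȳ_st) = √0.000705844 = 0.0265677

SE(ȳ_st) ≈ 0.0266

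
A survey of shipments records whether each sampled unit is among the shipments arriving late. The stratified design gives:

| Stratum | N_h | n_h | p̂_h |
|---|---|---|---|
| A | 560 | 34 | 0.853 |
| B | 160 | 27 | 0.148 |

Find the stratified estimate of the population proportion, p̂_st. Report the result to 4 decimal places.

p̂_st ≈ 0.6963

N = 720; stratum weights W_h = N_h/N.
p̂_st = Σ W_h p̂_h = (560·0.853 + 160·0.148)/720 = 0.69633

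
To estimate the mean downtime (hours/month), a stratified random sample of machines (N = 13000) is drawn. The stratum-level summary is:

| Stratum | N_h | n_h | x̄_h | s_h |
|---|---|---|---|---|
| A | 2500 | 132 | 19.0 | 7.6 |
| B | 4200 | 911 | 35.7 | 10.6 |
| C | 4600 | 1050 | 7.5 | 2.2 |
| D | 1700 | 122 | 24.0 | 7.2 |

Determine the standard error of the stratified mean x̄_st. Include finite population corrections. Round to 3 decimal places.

V̂(x̄_st) = Σ W_h² (1 − n_h/N_h) s_h²/n_h, with W_h = N_h/N and N = 13000:
  stratum A: (2500/13000)²·(1 − 132/2500)·7.6²/132 = 0.0153281
  stratum B: (4200/13000)²·(1 − 911/4200)·10.6²/911 = 0.0100814
  stratum C: (4600/13000)²·(1 − 1050/4600)·2.2²/1050 = 0.000445405
  stratum D: (1700/13000)²·(1 − 122/1700)·7.2²/122 = 0.00674488
V̂(x̄_st) = 0.0325998
SE(x̄_st) = √0.0325998 = 0.180554

SE(x̄_st) ≈ 0.181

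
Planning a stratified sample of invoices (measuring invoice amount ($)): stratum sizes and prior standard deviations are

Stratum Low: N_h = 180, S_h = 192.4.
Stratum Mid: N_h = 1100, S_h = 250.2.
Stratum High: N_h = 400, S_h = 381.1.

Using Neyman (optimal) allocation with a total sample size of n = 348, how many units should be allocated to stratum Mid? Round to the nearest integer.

Neyman allocation: n_h = n · N_h S_h / Σ N_i S_i, with n = 348.
  stratum Low: N_h·S_h = 180·192.4 = 34632.00
  stratum Mid: N_h·S_h = 1100·250.2 = 275220.00
  stratum High: N_h·S_h = 400·381.1 = 152440.00
Σ N_h S_h = 462292.00
n for stratum Mid = 348·275220.00/462292.00 = 207.178 → 207

207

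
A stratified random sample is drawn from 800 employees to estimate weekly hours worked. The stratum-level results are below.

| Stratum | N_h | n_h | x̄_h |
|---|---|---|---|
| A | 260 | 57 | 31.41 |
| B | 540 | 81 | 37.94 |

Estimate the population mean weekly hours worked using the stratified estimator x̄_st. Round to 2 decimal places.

N = Σ N_h = 800. Stratum weights W_h = N_h/N.
x̄_st = (260·31.41 + 540·37.94) / 800 = 35.8177

x̄_st ≈ 35.82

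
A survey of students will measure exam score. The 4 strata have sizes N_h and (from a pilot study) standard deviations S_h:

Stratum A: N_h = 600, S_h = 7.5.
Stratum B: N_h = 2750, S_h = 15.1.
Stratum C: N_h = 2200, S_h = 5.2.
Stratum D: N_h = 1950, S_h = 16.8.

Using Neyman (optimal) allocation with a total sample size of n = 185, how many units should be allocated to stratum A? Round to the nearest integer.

Neyman allocation: n_h = n · N_h S_h / Σ N_i S_i, with n = 185.
  stratum A: N_h·S_h = 600·7.5 = 4500.00
  stratum B: N_h·S_h = 2750·15.1 = 41525.00
  stratum C: N_h·S_h = 2200·5.2 = 11440.00
  stratum D: N_h·S_h = 1950·16.8 = 32760.00
Σ N_h S_h = 90225.00
n for stratum A = 185·4500.00/90225.00 = 9.227 → 9

9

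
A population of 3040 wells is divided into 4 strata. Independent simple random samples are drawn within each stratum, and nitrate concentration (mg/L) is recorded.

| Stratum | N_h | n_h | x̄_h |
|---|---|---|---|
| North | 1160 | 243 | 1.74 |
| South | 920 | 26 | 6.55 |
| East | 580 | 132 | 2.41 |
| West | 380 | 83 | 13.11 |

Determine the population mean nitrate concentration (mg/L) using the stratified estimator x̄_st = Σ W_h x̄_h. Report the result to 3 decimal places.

N = Σ N_h = 3040. Stratum weights W_h = N_h/N.
x̄_st = (1160·1.74 + 920·6.55 + 580·2.41 + 380·13.11) / 3040 = 4.74474

x̄_st ≈ 4.745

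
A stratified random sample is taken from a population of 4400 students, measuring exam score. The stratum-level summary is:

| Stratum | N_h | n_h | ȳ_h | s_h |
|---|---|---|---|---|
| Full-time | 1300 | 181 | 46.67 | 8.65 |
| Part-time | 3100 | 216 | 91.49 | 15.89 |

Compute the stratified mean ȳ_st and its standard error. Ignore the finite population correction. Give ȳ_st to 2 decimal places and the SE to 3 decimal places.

ȳ_st = Σ W_h ȳ_h = (1300·46.67 + 3100·91.49)/4400 = 78.24773
V̂(ȳ_st) = Σ W_h² s_h²/n_h, with W_h = N_h/N and N = 4400:
  stratum Full-time: (1300/4400)²·8.65²/181 = 0.0360857
  stratum Part-time: (3100/4400)²·15.89²/216 = 0.580246
V̂(ȳ_st) = 0.616332
SE(ȳ_st) = √0.616332 = 0.785068

ȳ_st ≈ 78.25, SE ≈ 0.785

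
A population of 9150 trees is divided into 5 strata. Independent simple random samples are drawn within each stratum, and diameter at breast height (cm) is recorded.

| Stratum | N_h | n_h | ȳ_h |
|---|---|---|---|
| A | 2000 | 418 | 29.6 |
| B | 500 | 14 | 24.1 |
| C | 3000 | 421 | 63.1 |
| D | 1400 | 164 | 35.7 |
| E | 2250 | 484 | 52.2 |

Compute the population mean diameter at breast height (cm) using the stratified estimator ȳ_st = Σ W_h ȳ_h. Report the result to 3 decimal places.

ȳ_st ≈ 46.774

N = Σ N_h = 9150. Stratum weights W_h = N_h/N.
ȳ_st = (2000·29.6 + 500·24.1 + 3000·63.1 + 1400·35.7 + 2250·52.2) / 9150 = 46.77377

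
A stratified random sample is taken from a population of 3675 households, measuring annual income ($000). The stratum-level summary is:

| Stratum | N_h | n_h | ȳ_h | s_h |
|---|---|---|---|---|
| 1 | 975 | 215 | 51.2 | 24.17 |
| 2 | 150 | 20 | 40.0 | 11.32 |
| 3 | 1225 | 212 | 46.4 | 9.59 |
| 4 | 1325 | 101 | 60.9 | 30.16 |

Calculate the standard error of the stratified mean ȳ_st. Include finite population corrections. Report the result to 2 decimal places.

V̂(ȳ_st) = Σ W_h² (1 − n_h/N_h) s_h²/n_h, with W_h = N_h/N and N = 3675:
  stratum 1: (975/3675)²·(1 − 215/975)·24.17²/215 = 0.14908
  stratum 2: (150/3675)²·(1 − 20/150)·11.32²/20 = 0.00925087
  stratum 3: (1225/3675)²·(1 − 212/1225)·9.59²/212 = 0.0398595
  stratum 4: (1325/3675)²·(1 − 101/1325)·30.16²/101 = 1.08149
V̂(ȳ_st) = 1.27968
SE(ȳ_st) = √1.27968 = 1.13123

SE(ȳ_st) ≈ 1.13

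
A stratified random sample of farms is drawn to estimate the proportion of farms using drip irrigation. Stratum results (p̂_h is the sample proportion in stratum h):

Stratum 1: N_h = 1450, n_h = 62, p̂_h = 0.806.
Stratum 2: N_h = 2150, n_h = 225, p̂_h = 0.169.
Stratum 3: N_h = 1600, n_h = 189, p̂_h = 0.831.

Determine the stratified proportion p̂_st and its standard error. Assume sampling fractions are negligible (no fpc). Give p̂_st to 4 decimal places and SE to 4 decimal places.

p̂_st ≈ 0.5503, SE ≈ 0.0194

N = 5200; stratum weights W_h = N_h/N.
p̂_st = Σ W_h p̂_h = (1450·0.806 + 2150·0.169 + 1600·0.831)/5200 = 0.55032
V̂(p̂_st) = Σ W_h² p̂_h(1−p̂_h)/(n_h−1):
  stratum 1: (1450/5200)²·0.806·0.194/61 = 0.000199313
  stratum 2: (2150/5200)²·0.169·0.831/224 = 0.000107179
  stratum 3: (1600/5200)²·0.831·0.169/188 = 7.07234e-05
V̂(p̂_st) = 0.000377216; SE = √V̂ = 0.019422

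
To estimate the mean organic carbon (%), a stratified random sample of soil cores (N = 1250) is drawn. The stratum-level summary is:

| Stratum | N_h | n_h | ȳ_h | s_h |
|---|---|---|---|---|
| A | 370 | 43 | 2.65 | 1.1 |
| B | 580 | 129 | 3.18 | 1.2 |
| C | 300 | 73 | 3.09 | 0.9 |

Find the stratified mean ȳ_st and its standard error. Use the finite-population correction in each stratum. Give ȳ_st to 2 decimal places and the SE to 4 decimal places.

ȳ_st = Σ W_h ȳ_h = (370·2.65 + 580·3.18 + 300·3.09)/1250 = 3.00152
V̂(ȳ_st) = Σ W_h² (1 − n_h/N_h) s_h²/n_h, with W_h = N_h/N and N = 1250:
  stratum A: (370/1250)²·(1 − 43/370)·1.1²/43 = 0.00217895
  stratum B: (580/1250)²·(1 − 129/580)·1.2²/129 = 0.00186878
  stratum C: (300/1250)²·(1 − 73/300)·0.9²/73 = 0.000483603
V̂(ȳ_st) = 0.00453132
SE(ȳ_st) = √0.00453132 = 0.0673151

ȳ_st ≈ 3.00, SE ≈ 0.0673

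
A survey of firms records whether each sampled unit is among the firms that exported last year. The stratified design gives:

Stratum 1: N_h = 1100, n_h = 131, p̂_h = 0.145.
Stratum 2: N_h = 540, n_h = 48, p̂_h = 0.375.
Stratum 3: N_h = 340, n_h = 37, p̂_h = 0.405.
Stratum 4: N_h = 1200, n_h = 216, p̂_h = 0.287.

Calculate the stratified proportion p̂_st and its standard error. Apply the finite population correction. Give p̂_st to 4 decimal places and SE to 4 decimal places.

N = 3180; stratum weights W_h = N_h/N.
p̂_st = Σ W_h p̂_h = (1100·0.145 + 540·0.375 + 340·0.405 + 1200·0.287)/3180 = 0.26544
V̂(p̂_st) = Σ W_h² (1 − n_h/N_h) p̂_h(1−p̂_h)/(n_h−1):
  stratum 1: (1100/3180)²·(1 − 131/1100)·0.145·0.855/130 = 0.00010052
  stratum 2: (540/3180)²·(1 − 48/540)·0.375·0.625/47 = 0.000131014
  stratum 3: (340/3180)²·(1 − 37/340)·0.405·0.595/36 = 6.81925e-05
  stratum 4: (1200/3180)²·(1 − 216/1200)·0.287·0.713/215 = 0.000111136
V̂(p̂_st) = 0.000410863; SE = √V̂ = 0.0202698

p̂_st ≈ 0.2654, SE ≈ 0.0203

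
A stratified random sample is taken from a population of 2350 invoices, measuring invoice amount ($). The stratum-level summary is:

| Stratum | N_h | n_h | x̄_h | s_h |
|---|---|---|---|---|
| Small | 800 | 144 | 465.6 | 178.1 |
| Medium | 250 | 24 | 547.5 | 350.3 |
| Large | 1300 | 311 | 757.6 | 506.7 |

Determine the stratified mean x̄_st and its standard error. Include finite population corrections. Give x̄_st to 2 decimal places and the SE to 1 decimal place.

x̄_st = Σ W_h x̄_h = (800·465.6 + 250·547.5 + 1300·757.6)/2350 = 635.84468
V̂(x̄_st) = Σ W_h² (1 − n_h/N_h) s_h²/n_h, with W_h = N_h/N and N = 2350:
  stratum Small: (800/2350)²·(1 − 144/800)·178.1²/144 = 20.9326
  stratum Medium: (250/2350)²·(1 − 24/250)·350.3²/24 = 52.3096
  stratum Large: (1300/2350)²·(1 − 311/1300)·506.7²/311 = 192.196
V̂(x̄_st) = 265.439
SE(x̄_st) = √265.439 = 16.2923

x̄_st ≈ 635.84, SE ≈ 16.3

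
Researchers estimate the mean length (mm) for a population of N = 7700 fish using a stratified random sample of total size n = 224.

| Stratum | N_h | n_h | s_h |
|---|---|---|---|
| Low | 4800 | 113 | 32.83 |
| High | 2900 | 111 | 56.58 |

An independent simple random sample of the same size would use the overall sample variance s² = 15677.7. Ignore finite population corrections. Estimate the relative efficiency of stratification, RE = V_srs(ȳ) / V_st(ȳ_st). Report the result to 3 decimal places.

RE ≈ 8.976

V̂(ȳ_st) = Σ W_h² s_h²/n_h, with W_h = N_h/N and N = 7700:
  stratum Low: (4800/7700)²·32.83²/113 = 3.7065
  stratum High: (2900/7700)²·56.58²/111 = 4.09089
V_st = 7.79739
V_srs = s²/n = 15677.7/224 = 69.9897
Relative efficiency = V_srs / V_st = 69.9897/7.79739 = 8.9760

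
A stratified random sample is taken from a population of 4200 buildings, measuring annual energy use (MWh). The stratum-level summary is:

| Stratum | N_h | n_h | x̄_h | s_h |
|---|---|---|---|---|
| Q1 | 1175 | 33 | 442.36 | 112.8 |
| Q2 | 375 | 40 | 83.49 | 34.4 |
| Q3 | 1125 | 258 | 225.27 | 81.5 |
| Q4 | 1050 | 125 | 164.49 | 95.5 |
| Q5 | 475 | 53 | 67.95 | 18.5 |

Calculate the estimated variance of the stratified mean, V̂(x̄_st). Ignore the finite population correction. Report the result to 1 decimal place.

V̂(x̄_st) ≈ 36.9

V̂(x̄_st) = Σ W_h² s_h²/n_h, with W_h = N_h/N and N = 4200:
  stratum Q1: (1175/4200)²·112.8²/33 = 30.1774
  stratum Q2: (375/4200)²·34.4²/40 = 0.235842
  stratum Q3: (1125/4200)²·81.5²/258 = 1.84715
  stratum Q4: (1050/4200)²·95.5²/125 = 4.56013
  stratum Q5: (475/4200)²·18.5²/53 = 0.0825955
V̂(x̄_st) = 36.9031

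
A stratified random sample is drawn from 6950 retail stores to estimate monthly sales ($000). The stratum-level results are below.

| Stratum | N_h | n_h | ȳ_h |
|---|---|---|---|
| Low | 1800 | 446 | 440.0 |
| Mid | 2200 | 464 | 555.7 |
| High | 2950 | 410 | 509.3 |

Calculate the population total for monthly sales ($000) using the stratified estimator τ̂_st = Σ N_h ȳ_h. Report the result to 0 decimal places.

τ̂_st ≈ 3516975

τ̂_st = Σ N_h ȳ_h = 1800·440.0 + 2200·555.7 + 2950·509.3 = 3516975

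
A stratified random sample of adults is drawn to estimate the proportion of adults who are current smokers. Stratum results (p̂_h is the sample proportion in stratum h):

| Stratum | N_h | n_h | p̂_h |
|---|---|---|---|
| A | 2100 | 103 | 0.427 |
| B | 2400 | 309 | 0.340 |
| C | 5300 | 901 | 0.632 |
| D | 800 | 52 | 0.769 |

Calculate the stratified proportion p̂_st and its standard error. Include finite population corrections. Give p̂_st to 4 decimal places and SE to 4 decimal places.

p̂_st ≈ 0.5356, SE ≈ 0.0139

N = 10600; stratum weights W_h = N_h/N.
p̂_st = Σ W_h p̂_h = (2100·0.427 + 2400·0.340 + 5300·0.632 + 800·0.769)/10600 = 0.53561
V̂(p̂_st) = Σ W_h² (1 − n_h/N_h) p̂_h(1−p̂_h)/(n_h−1):
  stratum A: (2100/10600)²·(1 − 103/2100)·0.427·0.573/102 = 8.95299e-05
  stratum B: (2400/10600)²·(1 − 309/2400)·0.340·0.660/308 = 3.25406e-05
  stratum C: (5300/10600)²·(1 − 901/5300)·0.632·0.368/900 = 5.36217e-05
  stratum D: (800/10600)²·(1 − 52/800)·0.769·0.231/51 = 1.85502e-05
V̂(p̂_st) = 0.000194242; SE = √V̂ = 0.0139371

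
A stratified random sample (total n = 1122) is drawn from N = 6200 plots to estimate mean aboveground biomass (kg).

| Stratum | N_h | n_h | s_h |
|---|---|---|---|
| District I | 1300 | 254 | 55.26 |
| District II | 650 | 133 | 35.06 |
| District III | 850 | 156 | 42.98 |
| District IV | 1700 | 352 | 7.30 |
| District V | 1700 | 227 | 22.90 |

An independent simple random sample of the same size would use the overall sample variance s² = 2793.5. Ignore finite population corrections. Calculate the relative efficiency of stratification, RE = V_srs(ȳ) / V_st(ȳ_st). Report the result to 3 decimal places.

V̂(ȳ_st) = Σ W_h² s_h²/n_h, with W_h = N_h/N and N = 6200:
  stratum District I: (1300/6200)²·55.26²/254 = 0.528556
  stratum District II: (650/6200)²·35.06²/133 = 0.101582
  stratum District III: (850/6200)²·42.98²/156 = 0.222568
  stratum District IV: (1700/6200)²·7.30²/352 = 0.011382
  stratum District V: (1700/6200)²·22.90²/227 = 0.173684
V_st = 1.03777
V_srs = s²/n = 2793.5/1122 = 2.48975
Relative efficiency = V_srs / V_st = 2.48975/1.03777 = 2.3991

RE ≈ 2.399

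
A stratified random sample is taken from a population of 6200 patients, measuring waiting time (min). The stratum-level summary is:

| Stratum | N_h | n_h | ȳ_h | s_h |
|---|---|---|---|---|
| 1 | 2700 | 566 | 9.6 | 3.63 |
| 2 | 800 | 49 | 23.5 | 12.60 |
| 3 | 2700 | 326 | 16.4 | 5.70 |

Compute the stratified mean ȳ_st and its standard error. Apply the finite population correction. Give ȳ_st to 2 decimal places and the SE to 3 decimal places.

ȳ_st = Σ W_h ȳ_h = (2700·9.6 + 800·23.5 + 2700·16.4)/6200 = 14.35484
V̂(ȳ_st) = Σ W_h² (1 − n_h/N_h) s_h²/n_h, with W_h = N_h/N and N = 6200:
  stratum 1: (2700/6200)²·(1 − 566/2700)·3.63²/566 = 0.00348957
  stratum 2: (800/6200)²·(1 − 49/800)·12.60²/49 = 0.0506398
  stratum 3: (2700/6200)²·(1 − 326/2700)·5.70²/326 = 0.0166186
V̂(ȳ_st) = 0.0707479
SE(ȳ_st) = √0.0707479 = 0.265985

ȳ_st ≈ 14.35, SE ≈ 0.266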